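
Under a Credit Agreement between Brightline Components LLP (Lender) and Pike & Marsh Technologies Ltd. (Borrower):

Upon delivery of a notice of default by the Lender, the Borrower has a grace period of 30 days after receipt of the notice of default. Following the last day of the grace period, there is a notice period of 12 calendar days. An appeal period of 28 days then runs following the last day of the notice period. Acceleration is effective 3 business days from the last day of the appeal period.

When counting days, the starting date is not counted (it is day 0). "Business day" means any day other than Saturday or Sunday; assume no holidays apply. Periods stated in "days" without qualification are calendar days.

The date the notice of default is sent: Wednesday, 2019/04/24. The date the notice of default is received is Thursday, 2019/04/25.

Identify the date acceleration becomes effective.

2019/07/09

The last day of the grace period: 30 calendar days after 2019/04/25 is 2019/05/25.
The last day of the notice period: 12 calendar days after 2019/05/25 is 2019/06/06.
The last day of the appeal period: 2019/06/06 + 28 days = 2019/07/04.
The date acceleration becomes effective: 3 business days after Thursday, 2019/07/04, skipping weekends — Jul 5, Jul 8, Jul 9 — lands on Tuesday, 2019/07/09.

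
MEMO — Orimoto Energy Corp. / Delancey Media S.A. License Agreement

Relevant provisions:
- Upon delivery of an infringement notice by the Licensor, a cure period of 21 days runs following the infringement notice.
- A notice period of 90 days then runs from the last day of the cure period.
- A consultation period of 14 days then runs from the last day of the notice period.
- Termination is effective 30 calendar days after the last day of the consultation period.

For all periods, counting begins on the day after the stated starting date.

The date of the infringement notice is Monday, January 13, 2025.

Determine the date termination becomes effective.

June 17, 2025

The last day of the cure period: January 13, 2025 + 21 days = February 3, 2025.
The last day of the notice period: 90 calendar days after February 3, 2025 is May 4, 2025.
Adding 14 calendar days to May 4, 2025 gives May 18, 2025, which is the last day of the consultation period.
Adding 30 calendar days to May 18, 2025 gives June 17, 2025, which is the date termination becomes effective.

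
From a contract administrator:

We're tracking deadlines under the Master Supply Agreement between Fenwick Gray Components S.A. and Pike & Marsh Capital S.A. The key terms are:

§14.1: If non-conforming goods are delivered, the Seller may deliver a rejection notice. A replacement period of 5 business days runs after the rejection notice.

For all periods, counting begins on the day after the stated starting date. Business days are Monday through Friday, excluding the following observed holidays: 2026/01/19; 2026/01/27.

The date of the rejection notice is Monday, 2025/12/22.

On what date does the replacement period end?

2025/12/29

The last day of the replacement period: counting 5 business days from Monday, 2025/12/22 (Dec 23, Dec 24, Dec 25, Dec 26, Dec 29, skipping weekends) reaches Monday, 2025/12/29.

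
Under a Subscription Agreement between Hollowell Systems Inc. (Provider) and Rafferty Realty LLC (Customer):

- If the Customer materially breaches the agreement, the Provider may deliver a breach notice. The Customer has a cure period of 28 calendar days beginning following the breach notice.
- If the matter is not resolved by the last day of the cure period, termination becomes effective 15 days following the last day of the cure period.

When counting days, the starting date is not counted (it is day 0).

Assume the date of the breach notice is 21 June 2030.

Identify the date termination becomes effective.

3 August 2030

The last day of the cure period: 28 calendar days after 21 June 2030 is 19 July 2030.
The date termination becomes effective: 15 calendar days after 19 July 2030 is 3 August 2030.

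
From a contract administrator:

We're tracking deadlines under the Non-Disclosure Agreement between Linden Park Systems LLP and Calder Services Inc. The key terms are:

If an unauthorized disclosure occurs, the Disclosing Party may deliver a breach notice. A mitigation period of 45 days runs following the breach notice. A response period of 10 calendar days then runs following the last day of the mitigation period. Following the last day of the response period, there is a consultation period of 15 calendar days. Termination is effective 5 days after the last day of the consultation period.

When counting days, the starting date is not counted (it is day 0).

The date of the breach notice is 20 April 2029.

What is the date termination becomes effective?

4 July 2029

The last day of the mitigation period: 20 April 2029 + 45 days = 4 June 2029.
The last day of the response period: 4 June 2029 + 10 days = 14 June 2029.
The last day of the consultation period: 14 June 2029 + 15 days = 29 June 2029.
Adding 5 calendar days to 29 June 2029 gives 4 July 2029, which is the date termination becomes effective.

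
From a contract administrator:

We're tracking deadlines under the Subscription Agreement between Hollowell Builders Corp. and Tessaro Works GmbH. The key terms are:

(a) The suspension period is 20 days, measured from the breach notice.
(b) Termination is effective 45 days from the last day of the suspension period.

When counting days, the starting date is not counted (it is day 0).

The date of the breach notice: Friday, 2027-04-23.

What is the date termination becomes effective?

Adding 20 calendar days to 2027-04-23 gives 2027-05-13, which is the last day of the suspension period.
The date termination becomes effective: 45 calendar days after 2027-05-13 is 2027-06-27.

2027-06-27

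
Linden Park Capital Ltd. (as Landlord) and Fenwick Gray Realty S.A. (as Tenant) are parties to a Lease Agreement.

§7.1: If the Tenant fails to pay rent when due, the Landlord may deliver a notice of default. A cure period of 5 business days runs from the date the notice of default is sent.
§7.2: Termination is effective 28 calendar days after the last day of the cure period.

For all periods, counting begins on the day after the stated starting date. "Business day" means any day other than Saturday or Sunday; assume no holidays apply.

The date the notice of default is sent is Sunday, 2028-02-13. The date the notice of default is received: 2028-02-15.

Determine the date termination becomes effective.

2028-03-17

The last day of the cure period: counting 5 business days from Sunday, 2028-02-13 (Feb 14, Feb 15, Feb 16, Feb 17, Feb 18, skipping weekends) reaches Friday, 2028-02-18.
The date termination becomes effective: 28 calendar days after 2028-02-18 is 2028-03-17.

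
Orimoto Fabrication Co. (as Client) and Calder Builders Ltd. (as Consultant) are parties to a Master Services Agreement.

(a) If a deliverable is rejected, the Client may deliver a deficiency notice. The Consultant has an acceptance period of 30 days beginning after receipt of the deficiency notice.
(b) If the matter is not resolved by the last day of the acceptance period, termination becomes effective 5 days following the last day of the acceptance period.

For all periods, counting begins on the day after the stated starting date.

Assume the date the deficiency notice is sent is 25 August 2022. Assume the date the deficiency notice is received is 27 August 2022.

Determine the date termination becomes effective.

The last day of the acceptance period: 30 calendar days after 27 August 2022 is 26 September 2022.
The date termination becomes effective: 26 September 2022 + 5 days = 1 October 2022.

1 October 2022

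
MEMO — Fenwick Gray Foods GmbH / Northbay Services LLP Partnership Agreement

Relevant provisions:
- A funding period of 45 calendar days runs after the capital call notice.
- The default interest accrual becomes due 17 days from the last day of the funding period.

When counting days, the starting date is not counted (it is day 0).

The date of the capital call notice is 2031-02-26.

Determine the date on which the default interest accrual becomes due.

2031-04-29

The last day of the funding period: 2031-02-26 + 45 days = 2031-04-12.
Adding 17 calendar days to 2031-04-12 gives 2031-04-29, which is the date on which the default interest accrual becomes due.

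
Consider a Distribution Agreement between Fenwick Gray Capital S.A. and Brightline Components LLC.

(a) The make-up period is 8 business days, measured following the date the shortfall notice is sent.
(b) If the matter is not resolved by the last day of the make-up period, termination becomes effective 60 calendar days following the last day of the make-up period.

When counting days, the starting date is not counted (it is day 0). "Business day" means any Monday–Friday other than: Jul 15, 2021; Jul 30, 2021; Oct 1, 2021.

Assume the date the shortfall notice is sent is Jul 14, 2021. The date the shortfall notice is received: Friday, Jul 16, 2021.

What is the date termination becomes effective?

The last day of the make-up period: 8 business days after Wednesday, Jul 14, 2021, skipping weekends and the listed holiday on Jul 15 — Jul 16, Jul 19, Jul 20, Jul 21, Jul 22, Jul 23, Jul 26, Jul 27 — lands on Tuesday, Jul 27, 2021.
Adding 60 calendar days to Jul 27, 2021 gives Sep 25, 2021, which is the date termination becomes effective.

Sep 25, 2021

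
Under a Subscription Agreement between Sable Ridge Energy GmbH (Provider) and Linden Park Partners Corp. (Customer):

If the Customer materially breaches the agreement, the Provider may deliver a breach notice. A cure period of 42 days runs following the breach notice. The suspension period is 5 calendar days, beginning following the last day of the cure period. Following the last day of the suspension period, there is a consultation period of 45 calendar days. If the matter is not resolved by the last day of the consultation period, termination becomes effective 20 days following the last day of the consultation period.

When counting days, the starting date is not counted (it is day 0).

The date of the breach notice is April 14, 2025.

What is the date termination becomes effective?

August 4, 2025

The last day of the cure period: 42 calendar days after April 14, 2025 is May 26, 2025.
The last day of the suspension period: May 26, 2025 + 5 days = May 31, 2025.
Adding 45 calendar days to May 31, 2025 gives July 15, 2025, which is the last day of the consultation period.
The date termination becomes effective: July 15, 2025 + 20 days = August 4, 2025.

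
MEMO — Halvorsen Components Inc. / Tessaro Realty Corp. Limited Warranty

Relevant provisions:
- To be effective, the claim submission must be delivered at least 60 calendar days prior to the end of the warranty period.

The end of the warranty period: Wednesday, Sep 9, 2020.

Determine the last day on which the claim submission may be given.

Counting back 60 calendar days from Sep 9, 2020 gives Jul 11, 2020.

Jul 11, 2020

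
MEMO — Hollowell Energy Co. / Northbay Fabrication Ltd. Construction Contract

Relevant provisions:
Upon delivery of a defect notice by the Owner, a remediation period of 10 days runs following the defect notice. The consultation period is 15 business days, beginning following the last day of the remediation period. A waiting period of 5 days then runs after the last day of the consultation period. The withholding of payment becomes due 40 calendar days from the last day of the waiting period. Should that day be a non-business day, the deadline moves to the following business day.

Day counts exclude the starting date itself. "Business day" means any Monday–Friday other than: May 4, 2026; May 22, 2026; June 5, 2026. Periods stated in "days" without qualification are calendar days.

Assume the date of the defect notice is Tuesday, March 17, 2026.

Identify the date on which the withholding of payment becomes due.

The last day of the remediation period: March 17, 2026 + 10 days = March 27, 2026.
The last day of the consultation period: 15 business days after Friday, March 27, 2026, skipping weekends — Mar 30, Mar 31, Apr 1, Apr 2, …, Apr 15, Apr 16, Apr 17 — lands on Friday, April 17, 2026.
The last day of the waiting period: April 17, 2026 + 5 days = April 22, 2026.
The date on which the withholding of payment becomes due: April 22, 2026 + 40 days = June 1, 2026. June 1, 2026 is a Monday and is not a listed holiday, so no roll-forward applies.

June 1, 2026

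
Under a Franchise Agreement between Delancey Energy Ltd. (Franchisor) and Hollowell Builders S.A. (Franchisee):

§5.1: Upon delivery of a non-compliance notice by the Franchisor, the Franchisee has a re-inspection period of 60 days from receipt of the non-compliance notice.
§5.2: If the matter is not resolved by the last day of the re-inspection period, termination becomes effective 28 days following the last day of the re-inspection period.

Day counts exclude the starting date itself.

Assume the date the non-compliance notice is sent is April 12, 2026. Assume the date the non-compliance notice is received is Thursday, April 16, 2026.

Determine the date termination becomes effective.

The last day of the re-inspection period: April 16, 2026 + 60 days = June 15, 2026.
The date termination becomes effective: June 15, 2026 + 28 days = July 13, 2026.

July 13, 2026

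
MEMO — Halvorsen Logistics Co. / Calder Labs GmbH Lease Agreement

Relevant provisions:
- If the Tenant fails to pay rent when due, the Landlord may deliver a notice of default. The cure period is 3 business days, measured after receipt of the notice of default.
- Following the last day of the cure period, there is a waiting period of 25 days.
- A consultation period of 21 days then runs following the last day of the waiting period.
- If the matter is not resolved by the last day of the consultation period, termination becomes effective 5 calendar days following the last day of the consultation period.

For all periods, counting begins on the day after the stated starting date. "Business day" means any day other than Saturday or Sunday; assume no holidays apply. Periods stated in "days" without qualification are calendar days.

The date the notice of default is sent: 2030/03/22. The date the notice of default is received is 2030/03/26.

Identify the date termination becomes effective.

From Tuesday, 2030/03/26, 3 business days (Mar 27, Mar 28, Mar 29, skipping weekends) brings us to Friday, 2030/03/29, which is the last day of the cure period.
The last day of the waiting period: 25 calendar days after 2030/03/29 is 2030/04/23.
The last day of the consultation period: 21 calendar days after 2030/04/23 is 2030/05/14.
The date termination becomes effective: 2030/05/14 + 5 days = 2030/05/19.

2030/05/19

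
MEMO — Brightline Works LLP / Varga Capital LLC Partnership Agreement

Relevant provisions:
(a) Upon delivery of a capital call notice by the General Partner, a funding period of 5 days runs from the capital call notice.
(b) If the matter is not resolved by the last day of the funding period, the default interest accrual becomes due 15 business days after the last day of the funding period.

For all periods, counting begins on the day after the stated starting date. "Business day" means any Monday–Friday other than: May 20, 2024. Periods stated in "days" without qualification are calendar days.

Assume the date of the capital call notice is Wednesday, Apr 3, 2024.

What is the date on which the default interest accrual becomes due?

Apr 29, 2024

Adding 5 calendar days to Apr 3, 2024 gives Apr 8, 2024, which is the last day of the funding period.
The date on which the default interest accrual becomes due: 15 business days after Monday, Apr 8, 2024, skipping weekends — Apr 9, Apr 10, Apr 11, Apr 12, …, Apr 25, Apr 26, Apr 29 — lands on Monday, Apr 29, 2024.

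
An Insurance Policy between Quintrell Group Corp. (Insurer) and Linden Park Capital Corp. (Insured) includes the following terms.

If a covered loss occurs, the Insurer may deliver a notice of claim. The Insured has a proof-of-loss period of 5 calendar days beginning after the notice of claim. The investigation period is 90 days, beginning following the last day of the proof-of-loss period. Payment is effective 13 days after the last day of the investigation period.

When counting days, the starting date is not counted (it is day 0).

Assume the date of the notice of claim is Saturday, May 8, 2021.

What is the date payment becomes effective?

Aug 24, 2021

Adding 5 calendar days to May 8, 2021 gives May 13, 2021, which is the last day of the proof-of-loss period.
Adding 90 calendar days to May 13, 2021 gives Aug 11, 2021, which is the last day of the investigation period.
The date payment becomes effective: Aug 11, 2021 + 13 days = Aug 24, 2021.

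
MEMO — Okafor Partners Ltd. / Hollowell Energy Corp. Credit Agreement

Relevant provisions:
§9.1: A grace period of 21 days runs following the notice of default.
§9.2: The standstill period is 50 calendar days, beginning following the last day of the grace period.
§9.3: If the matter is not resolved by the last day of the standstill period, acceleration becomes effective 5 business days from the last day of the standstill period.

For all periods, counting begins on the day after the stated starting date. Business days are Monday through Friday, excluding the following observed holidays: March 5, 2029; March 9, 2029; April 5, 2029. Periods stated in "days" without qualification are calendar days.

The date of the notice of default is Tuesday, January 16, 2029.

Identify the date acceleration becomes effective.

April 4, 2029

The last day of the grace period: January 16, 2029 + 21 days = February 6, 2029.
Adding 50 calendar days to February 6, 2029 gives March 28, 2029, which is the last day of the standstill period.
The date acceleration becomes effective: counting 5 business days from Wednesday, March 28, 2029 (Mar 29, Mar 30, Apr 2, Apr 3, Apr 4, skipping weekends) reaches Wednesday, April 4, 2029.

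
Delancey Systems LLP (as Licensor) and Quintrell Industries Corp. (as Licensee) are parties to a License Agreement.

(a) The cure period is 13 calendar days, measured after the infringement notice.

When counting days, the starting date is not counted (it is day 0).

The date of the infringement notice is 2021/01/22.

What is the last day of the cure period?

2021/02/04

Adding 13 calendar days to 2021/01/22 gives 2021/02/04, which is the last day of the cure period.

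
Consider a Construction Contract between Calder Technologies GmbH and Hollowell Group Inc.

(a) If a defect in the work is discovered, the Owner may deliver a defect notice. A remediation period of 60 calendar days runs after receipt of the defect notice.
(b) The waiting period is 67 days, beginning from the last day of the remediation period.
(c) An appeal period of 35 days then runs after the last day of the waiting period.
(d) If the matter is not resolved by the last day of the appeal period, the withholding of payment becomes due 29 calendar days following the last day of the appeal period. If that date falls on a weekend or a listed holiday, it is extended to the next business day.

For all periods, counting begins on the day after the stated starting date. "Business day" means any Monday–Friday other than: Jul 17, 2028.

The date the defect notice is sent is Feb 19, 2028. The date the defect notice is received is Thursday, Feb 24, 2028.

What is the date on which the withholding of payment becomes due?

The last day of the remediation period: Feb 24, 2028 + 60 days = Apr 24, 2028.
The last day of the waiting period: Apr 24, 2028 + 67 days = Jun 30, 2028.
The last day of the appeal period: 35 calendar days after Jun 30, 2028 is Aug 4, 2028.
The date on which the withholding of payment becomes due: Aug 4, 2028 + 29 days = Sep 2, 2028. That falls on a Saturday, so it rolls to the next business day, Monday, Sep 4, 2028.

Sep 4, 2028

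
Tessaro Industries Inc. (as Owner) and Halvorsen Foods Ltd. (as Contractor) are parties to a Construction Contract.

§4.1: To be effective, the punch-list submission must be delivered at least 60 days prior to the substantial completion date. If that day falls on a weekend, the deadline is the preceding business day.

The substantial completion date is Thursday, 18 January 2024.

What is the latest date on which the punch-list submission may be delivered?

17 November 2023

Counting back 60 calendar days from 18 January 2024 gives 19 November 2023. That is a Sunday, so the deadline moves back to Friday, 17 November 2023.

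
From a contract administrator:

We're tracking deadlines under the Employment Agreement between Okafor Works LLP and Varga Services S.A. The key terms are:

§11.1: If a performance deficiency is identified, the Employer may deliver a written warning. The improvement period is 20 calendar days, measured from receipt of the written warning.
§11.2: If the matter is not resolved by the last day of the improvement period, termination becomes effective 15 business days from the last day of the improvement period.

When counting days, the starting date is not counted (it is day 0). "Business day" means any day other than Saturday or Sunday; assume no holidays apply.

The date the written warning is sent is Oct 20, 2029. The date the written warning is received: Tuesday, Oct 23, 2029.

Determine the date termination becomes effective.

Dec 3, 2029

The last day of the improvement period: Oct 23, 2029 + 20 days = Nov 12, 2029.
The date termination becomes effective: counting 15 business days from Monday, Nov 12, 2029 (Nov 13, Nov 14, Nov 15, Nov 16, …, Nov 29, Nov 30, Dec 3, skipping weekends) reaches Monday, Dec 3, 2029.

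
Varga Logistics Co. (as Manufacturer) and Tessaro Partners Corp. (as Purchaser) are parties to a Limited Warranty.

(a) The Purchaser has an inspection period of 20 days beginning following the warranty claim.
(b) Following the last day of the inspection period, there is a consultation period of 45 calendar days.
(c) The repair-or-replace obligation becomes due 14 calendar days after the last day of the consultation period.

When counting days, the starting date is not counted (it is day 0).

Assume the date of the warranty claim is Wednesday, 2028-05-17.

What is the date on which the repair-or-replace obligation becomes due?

2028-08-04

Adding 20 calendar days to 2028-05-17 gives 2028-06-06, which is the last day of the inspection period.
Adding 45 calendar days to 2028-06-06 gives 2028-07-21, which is the last day of the consultation period.
The date on which the repair-or-replace obligation becomes due: 14 calendar days after 2028-07-21 is 2028-08-04.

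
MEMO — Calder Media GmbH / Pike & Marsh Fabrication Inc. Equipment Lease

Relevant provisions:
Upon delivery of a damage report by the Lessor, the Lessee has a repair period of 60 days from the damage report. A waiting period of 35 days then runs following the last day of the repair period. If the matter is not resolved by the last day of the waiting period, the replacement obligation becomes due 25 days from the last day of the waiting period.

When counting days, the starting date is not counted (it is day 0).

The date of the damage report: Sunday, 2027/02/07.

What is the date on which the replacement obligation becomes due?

The last day of the repair period: 60 calendar days after 2027/02/07 is 2027/04/08.
The last day of the waiting period: 2027/04/08 + 35 days = 2027/05/13.
The date on which the replacement obligation becomes due: 25 calendar days after 2027/05/13 is 2027/06/07.

2027/06/07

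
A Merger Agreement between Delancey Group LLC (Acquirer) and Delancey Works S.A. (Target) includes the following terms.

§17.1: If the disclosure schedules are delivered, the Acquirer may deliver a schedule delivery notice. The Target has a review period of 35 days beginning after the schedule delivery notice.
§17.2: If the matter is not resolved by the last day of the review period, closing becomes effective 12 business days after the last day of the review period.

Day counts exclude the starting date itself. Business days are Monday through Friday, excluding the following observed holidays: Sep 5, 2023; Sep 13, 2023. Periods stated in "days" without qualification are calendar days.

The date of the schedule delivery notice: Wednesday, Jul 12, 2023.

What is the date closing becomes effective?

The last day of the review period: 35 calendar days after Jul 12, 2023 is Aug 16, 2023.
The date closing becomes effective: counting 12 business days from Wednesday, Aug 16, 2023 (Aug 17, Aug 18, Aug 21, Aug 22, …, Aug 30, Aug 31, Sep 1, skipping weekends) reaches Friday, Sep 1, 2023.

Sep 1, 2023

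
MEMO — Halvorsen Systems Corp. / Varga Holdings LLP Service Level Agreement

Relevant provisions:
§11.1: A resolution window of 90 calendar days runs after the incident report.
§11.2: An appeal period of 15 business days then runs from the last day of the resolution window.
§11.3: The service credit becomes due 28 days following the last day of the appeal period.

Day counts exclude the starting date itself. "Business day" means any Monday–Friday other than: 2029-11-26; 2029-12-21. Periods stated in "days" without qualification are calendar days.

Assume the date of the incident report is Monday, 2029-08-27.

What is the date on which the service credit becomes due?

2030-01-14

Adding 90 calendar days to 2029-08-27 gives 2029-11-25, which is the last day of the resolution window.
The last day of the appeal period: counting 15 business days from Sunday, 2029-11-25 (Nov 27, Nov 28, Nov 29, Nov 30, …, Dec 13, Dec 14, Dec 17, skipping weekends and the listed holiday on Nov 26) reaches Monday, 2029-12-17.
The date on which the service credit becomes due: 2029-12-17 + 28 days = 2030-01-14.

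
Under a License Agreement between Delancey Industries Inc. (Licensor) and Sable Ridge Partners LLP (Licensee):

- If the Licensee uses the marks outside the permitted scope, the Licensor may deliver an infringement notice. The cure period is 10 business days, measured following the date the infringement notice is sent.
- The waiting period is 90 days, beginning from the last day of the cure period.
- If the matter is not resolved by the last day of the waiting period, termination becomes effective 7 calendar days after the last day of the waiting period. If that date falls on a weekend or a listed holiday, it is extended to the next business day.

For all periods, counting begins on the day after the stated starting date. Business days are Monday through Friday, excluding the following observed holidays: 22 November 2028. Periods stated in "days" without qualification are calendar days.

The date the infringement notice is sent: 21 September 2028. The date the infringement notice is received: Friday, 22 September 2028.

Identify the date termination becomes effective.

10 January 2029

The last day of the cure period: 10 business days after Thursday, 21 September 2028, skipping weekends — Sep 22, Sep 25, Sep 26, Sep 27, Sep 28, Sep 29, Oct 2, Oct 3, Oct 4, Oct 5 — lands on Thursday, 5 October 2028.
The last day of the waiting period: 90 calendar days after 5 October 2028 is 3 January 2029.
Adding 7 calendar days to 3 January 2029 gives 10 January 2029, which is the date termination becomes effective. 10 January 2029 is a Wednesday and is not a listed holiday, so no roll-forward applies.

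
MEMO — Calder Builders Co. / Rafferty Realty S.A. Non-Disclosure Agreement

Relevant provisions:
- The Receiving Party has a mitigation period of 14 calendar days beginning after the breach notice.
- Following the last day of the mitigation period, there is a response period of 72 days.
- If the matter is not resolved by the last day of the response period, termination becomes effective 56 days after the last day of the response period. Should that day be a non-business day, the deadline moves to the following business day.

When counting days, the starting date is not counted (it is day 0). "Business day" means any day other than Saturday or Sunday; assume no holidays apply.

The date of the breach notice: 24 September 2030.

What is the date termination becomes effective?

13 February 2031

The last day of the mitigation period: 14 calendar days after 24 September 2030 is 8 October 2030.
Adding 72 calendar days to 8 October 2030 gives 19 December 2030, which is the last day of the response period.
The date termination becomes effective: 19 December 2030 + 56 days = 13 February 2031. 13 February 2031 is a Thursday, so no roll-forward applies.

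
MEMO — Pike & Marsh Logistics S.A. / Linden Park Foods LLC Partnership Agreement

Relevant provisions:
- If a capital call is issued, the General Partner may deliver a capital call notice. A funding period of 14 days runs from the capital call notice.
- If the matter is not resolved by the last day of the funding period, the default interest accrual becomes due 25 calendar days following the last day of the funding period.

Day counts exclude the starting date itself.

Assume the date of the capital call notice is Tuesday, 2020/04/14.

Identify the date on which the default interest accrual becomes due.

The last day of the funding period: 14 calendar days after 2020/04/14 is 2020/04/28.
Adding 25 calendar days to 2020/04/28 gives 2020/05/23, which is the date on which the default interest accrual becomes due.

2020/05/23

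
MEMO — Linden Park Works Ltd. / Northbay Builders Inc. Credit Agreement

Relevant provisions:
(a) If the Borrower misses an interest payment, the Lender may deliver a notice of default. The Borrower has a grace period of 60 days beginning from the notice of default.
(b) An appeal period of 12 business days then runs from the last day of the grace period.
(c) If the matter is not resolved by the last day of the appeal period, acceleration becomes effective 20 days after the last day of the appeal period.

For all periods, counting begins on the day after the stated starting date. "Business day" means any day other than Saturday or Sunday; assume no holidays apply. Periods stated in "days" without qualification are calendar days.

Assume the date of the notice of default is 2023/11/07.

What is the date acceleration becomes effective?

2024/02/12

The last day of the grace period: 60 calendar days after 2023/11/07 is 2024/01/06.
The last day of the appeal period: counting 12 business days from Saturday, 2024/01/06 (Jan 8, Jan 9, Jan 10, Jan 11, …, Jan 19, Jan 22, Jan 23, skipping weekends) reaches Tuesday, 2024/01/23.
The date acceleration becomes effective: 2024/01/23 + 20 days = 2024/02/12.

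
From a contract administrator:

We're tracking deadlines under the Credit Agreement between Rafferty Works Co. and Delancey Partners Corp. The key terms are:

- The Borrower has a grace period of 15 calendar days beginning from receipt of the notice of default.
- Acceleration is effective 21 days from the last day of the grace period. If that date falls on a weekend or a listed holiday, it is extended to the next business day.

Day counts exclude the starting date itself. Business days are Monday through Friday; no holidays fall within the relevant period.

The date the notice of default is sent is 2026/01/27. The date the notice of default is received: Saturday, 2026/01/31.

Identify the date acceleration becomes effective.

2026/03/09

Adding 15 calendar days to 2026/01/31 gives 2026/02/15, which is the last day of the grace period.
The date acceleration becomes effective: 2026/02/15 + 21 days = 2026/03/08. That falls on a Sunday, so it rolls to the next business day, Monday, 2026/03/09.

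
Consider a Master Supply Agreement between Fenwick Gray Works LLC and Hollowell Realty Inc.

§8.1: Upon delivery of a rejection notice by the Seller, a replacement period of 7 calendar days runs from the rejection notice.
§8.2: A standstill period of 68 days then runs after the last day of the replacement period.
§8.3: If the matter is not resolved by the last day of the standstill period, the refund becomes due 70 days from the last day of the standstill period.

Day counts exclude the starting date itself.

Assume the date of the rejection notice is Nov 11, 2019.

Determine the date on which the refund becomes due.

The last day of the replacement period: Nov 11, 2019 + 7 days = Nov 18, 2019.
Adding 68 calendar days to Nov 18, 2019 gives Jan 25, 2020, which is the last day of the standstill period.
The date on which the refund becomes due: 70 calendar days after Jan 25, 2020 is Apr 4, 2020.

Apr 4, 2020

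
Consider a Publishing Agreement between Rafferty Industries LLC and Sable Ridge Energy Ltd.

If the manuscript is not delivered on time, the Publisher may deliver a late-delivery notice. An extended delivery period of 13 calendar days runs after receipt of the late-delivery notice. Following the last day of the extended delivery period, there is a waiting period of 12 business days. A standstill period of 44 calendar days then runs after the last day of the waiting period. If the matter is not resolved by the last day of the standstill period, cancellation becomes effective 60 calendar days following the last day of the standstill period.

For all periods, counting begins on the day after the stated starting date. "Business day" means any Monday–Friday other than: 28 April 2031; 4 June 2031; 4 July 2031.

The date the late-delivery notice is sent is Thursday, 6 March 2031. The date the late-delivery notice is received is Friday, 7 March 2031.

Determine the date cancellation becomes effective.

The last day of the extended delivery period: 13 calendar days after 7 March 2031 is 20 March 2031.
From Thursday, 20 March 2031, 12 business days (Mar 21, Mar 24, Mar 25, Mar 26, …, Apr 3, Apr 4, Apr 7, skipping weekends) brings us to Monday, 7 April 2031, which is the last day of the waiting period.
Adding 44 calendar days to 7 April 2031 gives 21 May 2031, which is the last day of the standstill period.
Adding 60 calendar days to 21 May 2031 gives 20 July 2031, which is the date cancellation becomes effective.

20 July 2031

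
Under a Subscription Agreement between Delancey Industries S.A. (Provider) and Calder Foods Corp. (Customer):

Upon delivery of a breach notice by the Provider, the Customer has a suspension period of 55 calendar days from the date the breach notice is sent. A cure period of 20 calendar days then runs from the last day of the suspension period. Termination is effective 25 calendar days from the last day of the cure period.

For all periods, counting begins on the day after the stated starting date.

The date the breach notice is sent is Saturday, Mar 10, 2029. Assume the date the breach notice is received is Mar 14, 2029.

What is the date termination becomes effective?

The last day of the suspension period: Mar 10, 2029 + 55 days = May 4, 2029.
The last day of the cure period: May 4, 2029 + 20 days = May 24, 2029.
Adding 25 calendar days to May 24, 2029 gives Jun 18, 2029, which is the date termination becomes effective.

Jun 18, 2029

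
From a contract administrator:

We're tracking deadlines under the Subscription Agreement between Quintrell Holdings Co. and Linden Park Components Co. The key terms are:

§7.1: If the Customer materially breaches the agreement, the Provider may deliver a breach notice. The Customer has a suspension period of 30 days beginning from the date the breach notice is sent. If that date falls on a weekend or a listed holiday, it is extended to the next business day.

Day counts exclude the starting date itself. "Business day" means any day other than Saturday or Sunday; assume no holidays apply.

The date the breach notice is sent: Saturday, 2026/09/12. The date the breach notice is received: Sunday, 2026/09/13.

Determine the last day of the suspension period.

The last day of the suspension period: 30 calendar days after 2026/09/12 is 2026/10/12. 2026/10/12 is a Monday, so no roll-forward applies.

2026/10/12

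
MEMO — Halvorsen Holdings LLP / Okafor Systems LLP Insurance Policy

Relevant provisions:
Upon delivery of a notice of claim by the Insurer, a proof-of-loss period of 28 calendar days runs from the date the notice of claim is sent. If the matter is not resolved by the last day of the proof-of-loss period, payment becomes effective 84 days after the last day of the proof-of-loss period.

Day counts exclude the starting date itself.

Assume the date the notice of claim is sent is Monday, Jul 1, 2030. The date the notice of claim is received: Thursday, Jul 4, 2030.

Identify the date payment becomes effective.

The last day of the proof-of-loss period: Jul 1, 2030 + 28 days = Jul 29, 2030.
The date payment becomes effective: 84 calendar days after Jul 29, 2030 is Oct 21, 2030.

Oct 21, 2030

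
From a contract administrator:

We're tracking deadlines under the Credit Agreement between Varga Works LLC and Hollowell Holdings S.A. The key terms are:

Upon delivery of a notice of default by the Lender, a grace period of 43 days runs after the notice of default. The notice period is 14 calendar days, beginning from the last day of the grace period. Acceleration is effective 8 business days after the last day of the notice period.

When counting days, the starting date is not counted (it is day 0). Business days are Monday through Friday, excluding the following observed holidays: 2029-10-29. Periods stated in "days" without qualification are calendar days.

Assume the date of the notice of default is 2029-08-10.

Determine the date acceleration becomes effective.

2029-10-17

The last day of the grace period: 2029-08-10 + 43 days = 2029-09-22.
The last day of the notice period: 2029-09-22 + 14 days = 2029-10-06.
The date acceleration becomes effective: counting 8 business days from Saturday, 2029-10-06 (Oct 8, Oct 9, Oct 10, Oct 11, Oct 12, Oct 15, Oct 16, Oct 17, skipping weekends) reaches Wednesday, 2029-10-17.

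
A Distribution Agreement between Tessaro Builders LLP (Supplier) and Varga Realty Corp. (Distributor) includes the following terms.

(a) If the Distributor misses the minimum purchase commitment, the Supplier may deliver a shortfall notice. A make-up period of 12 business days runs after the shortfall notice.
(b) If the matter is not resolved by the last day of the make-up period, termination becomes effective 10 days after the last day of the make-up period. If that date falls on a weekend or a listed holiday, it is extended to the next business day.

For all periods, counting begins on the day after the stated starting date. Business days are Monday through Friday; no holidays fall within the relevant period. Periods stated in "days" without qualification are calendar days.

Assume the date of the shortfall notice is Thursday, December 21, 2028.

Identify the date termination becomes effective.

January 18, 2029

The last day of the make-up period: counting 12 business days from Thursday, December 21, 2028 (Dec 22, Dec 25, Dec 26, Dec 27, …, Jan 4, Jan 5, Jan 8, skipping weekends) reaches Monday, January 8, 2029.
Adding 10 calendar days to January 8, 2029 gives January 18, 2029, which is the date termination becomes effective. January 18, 2029 is a Thursday, so no roll-forward applies.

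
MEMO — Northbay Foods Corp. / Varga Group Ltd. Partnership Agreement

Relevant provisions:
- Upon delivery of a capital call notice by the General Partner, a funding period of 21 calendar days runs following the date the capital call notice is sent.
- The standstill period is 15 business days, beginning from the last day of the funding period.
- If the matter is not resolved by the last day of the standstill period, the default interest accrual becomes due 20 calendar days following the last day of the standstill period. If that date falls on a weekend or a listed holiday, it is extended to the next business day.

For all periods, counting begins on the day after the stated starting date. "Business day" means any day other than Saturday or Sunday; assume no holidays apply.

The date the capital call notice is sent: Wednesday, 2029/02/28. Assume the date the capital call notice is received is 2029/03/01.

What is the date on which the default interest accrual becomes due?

The last day of the funding period: 2029/02/28 + 21 days = 2029/03/21.
From Wednesday, 2029/03/21, 15 business days (Mar 22, Mar 23, Mar 26, Mar 27, …, Apr 9, Apr 10, Apr 11, skipping weekends) brings us to Wednesday, 2029/04/11, which is the last day of the standstill period.
Adding 20 calendar days to 2029/04/11 gives 2029/05/01, which is the date on which the default interest accrual becomes due. 2029/05/01 is a Tuesday, so no roll-forward applies.

2029/05/01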